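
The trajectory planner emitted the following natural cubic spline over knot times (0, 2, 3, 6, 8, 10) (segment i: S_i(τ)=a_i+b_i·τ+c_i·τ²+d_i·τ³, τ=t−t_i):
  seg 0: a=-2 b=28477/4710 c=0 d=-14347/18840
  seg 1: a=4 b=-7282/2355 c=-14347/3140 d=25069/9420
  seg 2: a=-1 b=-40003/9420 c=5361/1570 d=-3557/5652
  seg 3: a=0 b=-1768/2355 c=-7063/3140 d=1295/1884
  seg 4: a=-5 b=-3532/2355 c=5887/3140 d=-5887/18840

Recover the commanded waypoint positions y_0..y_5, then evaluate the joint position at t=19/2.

y_0=-2 y_1=4 y_2=-1 y_3=0 y_4=-5 y_5=-3
S(19/2) = -41055/10048

y_0 = S_0(0) = a_0 = -2
y_1 = S_1(0) = a_1 = 4
y_2 = S_2(0) = a_2 = -1
y_3 = S_3(0) = a_3 = 0
y_4 = S_4(0) = a_4 = -5
y_5 = S_4(2) = -3
t_q=19/2 is in segment 4 (τ=3/2); S_4(τ)=-41055/10048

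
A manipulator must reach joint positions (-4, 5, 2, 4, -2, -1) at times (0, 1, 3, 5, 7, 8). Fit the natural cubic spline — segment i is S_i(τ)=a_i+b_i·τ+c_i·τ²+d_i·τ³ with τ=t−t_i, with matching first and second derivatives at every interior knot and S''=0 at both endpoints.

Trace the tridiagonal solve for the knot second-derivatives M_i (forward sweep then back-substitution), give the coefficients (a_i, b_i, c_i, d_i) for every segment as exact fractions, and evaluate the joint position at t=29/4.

  seg 0: a=-4 b=1245/112 c=0 d=-237/112
  seg 1: a=5 b=267/56 c=-711/112 d=45/28
  seg 2: a=2 b=-75/56 c=369/112 d=-17/16
  seg 3: a=4 b=-51/56 c=-345/112 d=57/56
  seg 4: a=-2 b=-57/56 c=339/112 d=-113/112
S(29/4) = -2131/1024

Δ: Δ0=9, Δ1=-3/2, Δ2=1, Δ3=-3, Δ4=1
row 1: diag=6, rhs=-63; c'=1/3, d'=-21/2
row 2: denom=8−2·1/3=22/3; d'=(15−2·-21/2)/(22/3)=54/11
row 3: denom=8−2·3/11=82/11; d'=(-24−2·54/11)/(82/11)=-186/41
row 4: denom=6−2·11/41=224/41; d'=(24−2·-186/41)/(224/41)=339/56
back: M4=339/56
back: M3=-186/41−11/41·339/56=-345/56
back: M2=54/11−3/11·-345/56=369/56
back: M1=-21/2−1/3·369/56=-711/56
M: M0=0, M1=-711/56, M2=369/56, M3=-345/56, M4=339/56, M5=0
seg 0: a=-4, c=M0/2=0, d=(M1−M0)/(6·1)=-237/112, b=Δ0−h0·(2M0+M1)/6=1245/112
seg 1: a=5, c=M1/2=-711/112, d=(M2−M1)/(6·2)=45/28, b=Δ1−h1·(2M1+M2)/6=267/56
seg 2: a=2, c=M2/2=369/112, d=(M3−M2)/(6·2)=-17/16, b=Δ2−h2·(2M2+M3)/6=-75/56
seg 3: a=4, c=M3/2=-345/112, d=(M4−M3)/(6·2)=57/56, b=Δ3−h3·(2M3+M4)/6=-51/56
seg 4: a=-2, c=M4/2=339/112, d=(M5−M4)/(6·1)=-113/112, b=Δ4−h4·(2M4+M5)/6=-57/56
t_q=29/4 → seg 4, τ=1/4; S=-2+-57/56·τ+339/112·τ²+-113/112·τ³=-2131/1024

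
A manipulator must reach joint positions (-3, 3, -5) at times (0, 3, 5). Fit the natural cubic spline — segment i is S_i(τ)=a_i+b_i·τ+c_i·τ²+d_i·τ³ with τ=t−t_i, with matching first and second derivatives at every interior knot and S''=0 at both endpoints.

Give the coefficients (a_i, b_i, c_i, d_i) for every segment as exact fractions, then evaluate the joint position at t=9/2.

  seg 0: a=-3 b=19/5 c=0 d=-1/5
  seg 1: a=3 b=-8/5 c=-9/5 d=3/10
S(9/2) = -39/16

Δ: Δ0=2, Δ1=-4
row 1: diag=10, rhs=-36; c'=1/5, d'=-18/5
back: M1=-18/5
M: M0=0, M1=-18/5, M2=0
seg 0: a=-3, c=M0/2=0, d=(M1−M0)/(6·3)=-1/5, b=Δ0−h0·(2M0+M1)/6=19/5
seg 1: a=3, c=M1/2=-9/5, d=(M2−M1)/(6·2)=3/10, b=Δ1−h1·(2M1+M2)/6=-8/5
t_q=9/2 → seg 1, τ=3/2; S=3+-8/5·τ+-9/5·τ²+3/10·τ³=-39/16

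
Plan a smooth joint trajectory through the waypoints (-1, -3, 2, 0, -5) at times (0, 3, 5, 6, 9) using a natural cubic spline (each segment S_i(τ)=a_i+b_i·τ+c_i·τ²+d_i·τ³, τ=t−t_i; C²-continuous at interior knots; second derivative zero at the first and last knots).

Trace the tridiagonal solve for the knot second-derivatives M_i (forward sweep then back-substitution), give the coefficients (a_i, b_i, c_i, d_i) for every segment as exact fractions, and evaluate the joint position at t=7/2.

  seg 0: a=-1 b=-1913/876 c=0 d=443/2628
  seg 1: a=-3 b=1037/438 c=443/292 d=-1271/1752
  seg 2: a=2 b=-59/219 c=-207/73 d=242/219
  seg 3: a=0 b=-575/219 c=35/73 d=-35/657
S(7/2) = -7137/4672

Δ: Δ0=-2/3, Δ1=5/2, Δ2=-2, Δ3=-5/3
row 1: diag=10, rhs=19; c'=1/5, d'=19/10
row 2: denom=6−2·1/5=28/5; d'=(-27−2·19/10)/(28/5)=-11/2
row 3: denom=8−1·5/28=219/28; d'=(2−1·-11/2)/(219/28)=70/73
back: M3=70/73
back: M2=-11/2−5/28·70/73=-414/73
back: M1=19/10−1/5·-414/73=443/146
M: M0=0, M1=443/146, M2=-414/73, M3=70/73, M4=0
seg 0: a=-1, c=M0/2=0, d=(M1−M0)/(6·3)=443/2628, b=Δ0−h0·(2M0+M1)/6=-1913/876
seg 1: a=-3, c=M1/2=443/292, d=(M2−M1)/(6·2)=-1271/1752, b=Δ1−h1·(2M1+M2)/6=1037/438
seg 2: a=2, c=M2/2=-207/73, d=(M3−M2)/(6·1)=242/219, b=Δ2−h2·(2M2+M3)/6=-59/219
seg 3: a=0, c=M3/2=35/73, d=(M4−M3)/(6·3)=-35/657, b=Δ3−h3·(2M3+M4)/6=-575/219
t_q=7/2 → seg 1, τ=1/2; S=-3+1037/438·τ+443/292·τ²+-1271/1752·τ³=-7137/4672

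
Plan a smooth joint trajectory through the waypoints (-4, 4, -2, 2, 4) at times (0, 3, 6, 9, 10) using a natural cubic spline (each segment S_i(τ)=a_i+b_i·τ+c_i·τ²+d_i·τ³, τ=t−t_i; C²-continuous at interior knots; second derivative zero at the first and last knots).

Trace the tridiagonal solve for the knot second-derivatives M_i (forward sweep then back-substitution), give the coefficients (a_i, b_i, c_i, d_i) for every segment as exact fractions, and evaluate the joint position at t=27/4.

  seg 0: a=-4 b=112/27 c=0 d=-40/243
  seg 1: a=4 b=-8/27 c=-40/27 d=74/243
  seg 2: a=-2 b=-26/27 c=34/27 d=-40/243
  seg 3: a=2 b=58/27 c=-2/9 d=2/27
S(27/4) = -25/12

Δ: Δ0=8/3, Δ1=-2, Δ2=4/3, Δ3=2
row 1: diag=12, rhs=-28; c'=1/4, d'=-7/3
row 2: denom=12−3·1/4=45/4; d'=(20−3·-7/3)/(45/4)=12/5
row 3: denom=8−3·4/15=36/5; d'=(4−3·12/5)/(36/5)=-4/9
back: M3=-4/9
back: M2=12/5−4/15·-4/9=68/27
back: M1=-7/3−1/4·68/27=-80/27
M: M0=0, M1=-80/27, M2=68/27, M3=-4/9, M4=0
seg 0: a=-4, c=M0/2=0, d=(M1−M0)/(6·3)=-40/243, b=Δ0−h0·(2M0+M1)/6=112/27
seg 1: a=4, c=M1/2=-40/27, d=(M2−M1)/(6·3)=74/243, b=Δ1−h1·(2M1+M2)/6=-8/27
seg 2: a=-2, c=M2/2=34/27, d=(M3−M2)/(6·3)=-40/243, b=Δ2−h2·(2M2+M3)/6=-26/27
seg 3: a=2, c=M3/2=-2/9, d=(M4−M3)/(6·1)=2/27, b=Δ3−h3·(2M3+M4)/6=58/27
t_q=27/4 → seg 2, τ=3/4; S=-2+-26/27·τ+34/27·τ²+-40/243·τ³=-25/12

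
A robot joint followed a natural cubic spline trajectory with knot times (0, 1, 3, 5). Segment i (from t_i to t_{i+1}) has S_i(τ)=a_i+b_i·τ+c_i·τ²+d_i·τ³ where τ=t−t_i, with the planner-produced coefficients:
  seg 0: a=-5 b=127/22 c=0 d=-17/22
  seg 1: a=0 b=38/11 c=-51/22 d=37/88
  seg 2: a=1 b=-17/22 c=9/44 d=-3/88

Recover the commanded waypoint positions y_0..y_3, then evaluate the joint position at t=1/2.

y_0=-5 y_1=0 y_2=1 y_3=0
S(1/2) = -389/176

y_0 = S_0(0) = a_0 = -5
y_1 = S_1(0) = a_1 = 0
y_2 = S_2(0) = a_2 = 1
y_3 = S_2(2) = 0
t_q=1/2 is in segment 0 (τ=1/2); S_0(τ)=-389/176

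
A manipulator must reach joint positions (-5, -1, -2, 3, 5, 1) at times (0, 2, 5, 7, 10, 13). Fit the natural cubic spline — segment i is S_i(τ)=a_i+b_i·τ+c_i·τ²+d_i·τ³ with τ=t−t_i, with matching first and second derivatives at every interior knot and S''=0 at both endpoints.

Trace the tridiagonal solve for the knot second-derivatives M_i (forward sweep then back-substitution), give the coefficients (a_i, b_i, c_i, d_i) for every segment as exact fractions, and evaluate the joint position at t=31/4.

  seg 0: a=-5 b=8759/3207 c=0 d=-2345/12828
  seg 1: a=-1 b=1724/3207 c=-2345/2138 d=5173/19242
  seg 2: a=-2 b=7795/6414 c=1414/1069 d=-1091/3207
  seg 3: a=3 b=15547/6414 c=-768/1069 d=851/19242
  seg 4: a=5 b=-2221/3207 c=-685/2138 d=685/19242
S(31/4) = 606505/136832

Δ: Δ0=2, Δ1=-1/3, Δ2=5/2, Δ3=2/3, Δ4=-4/3
row 1: diag=10, rhs=-14; c'=3/10, d'=-7/5
row 2: denom=10−3·3/10=91/10; d'=(17−3·-7/5)/(91/10)=212/91
row 3: denom=10−2·20/91=870/91; d'=(-11−2·212/91)/(870/91)=-95/58
row 4: denom=12−3·91/290=3207/290; d'=(-12−3·-95/58)/(3207/290)=-685/1069
back: M4=-685/1069
back: M3=-95/58−91/290·-685/1069=-1536/1069
back: M2=212/91−20/91·-1536/1069=2828/1069
back: M1=-7/5−3/10·2828/1069=-2345/1069
M: M0=0, M1=-2345/1069, M2=2828/1069, M3=-1536/1069, M4=-685/1069, M5=0
seg 0: a=-5, c=M0/2=0, d=(M1−M0)/(6·2)=-2345/12828, b=Δ0−h0·(2M0+M1)/6=8759/3207
seg 1: a=-1, c=M1/2=-2345/2138, d=(M2−M1)/(6·3)=5173/19242, b=Δ1−h1·(2M1+M2)/6=1724/3207
seg 2: a=-2, c=M2/2=1414/1069, d=(M3−M2)/(6·2)=-1091/3207, b=Δ2−h2·(2M2+M3)/6=7795/6414
seg 3: a=3, c=M3/2=-768/1069, d=(M4−M3)/(6·3)=851/19242, b=Δ3−h3·(2M3+M4)/6=15547/6414
seg 4: a=5, c=M4/2=-685/2138, d=(M5−M4)/(6·3)=685/19242, b=Δ4−h4·(2M4+M5)/6=-2221/3207
t_q=31/4 → seg 3, τ=3/4; S=3+15547/6414·τ+-768/1069·τ²+851/19242·τ³=606505/136832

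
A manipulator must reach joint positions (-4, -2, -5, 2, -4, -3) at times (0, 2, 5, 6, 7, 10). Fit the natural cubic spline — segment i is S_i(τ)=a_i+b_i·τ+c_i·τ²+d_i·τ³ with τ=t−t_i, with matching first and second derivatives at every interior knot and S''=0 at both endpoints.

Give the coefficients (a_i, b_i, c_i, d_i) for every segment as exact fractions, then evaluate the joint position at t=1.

  seg 0: a=-4 b=5231/2121 c=0 d=-1555/4242
  seg 1: a=-2 b=-4099/2121 c=-1555/707 d=15973/19089
  seg 2: a=-5 b=15830/2121 c=11308/2121 d=-4097/707
  seg 3: a=2 b=1573/2121 c=-25565/2121 d=11266/2121
  seg 4: a=-4 b=-5253/707 c=8233/2121 d=-8233/19089
S(1) = -2687/1414

Δ: Δ0=1, Δ1=-1, Δ2=7, Δ3=-6, Δ4=1/3
row 1: diag=10, rhs=-12; c'=3/10, d'=-6/5
row 2: denom=8−3·3/10=71/10; d'=(48−3·-6/5)/(71/10)=516/71
row 3: denom=4−1·10/71=274/71; d'=(-78−1·516/71)/(274/71)=-3027/137
row 4: denom=8−1·71/274=2121/274; d'=(38−1·-3027/137)/(2121/274)=16466/2121
back: M4=16466/2121
back: M3=-3027/137−71/274·16466/2121=-51130/2121
back: M2=516/71−10/71·-51130/2121=22616/2121
back: M1=-6/5−3/10·22616/2121=-3110/707
M: M0=0, M1=-3110/707, M2=22616/2121, M3=-51130/2121, M4=16466/2121, M5=0
seg 0: a=-4, c=M0/2=0, d=(M1−M0)/(6·2)=-1555/4242, b=Δ0−h0·(2M0+M1)/6=5231/2121
seg 1: a=-2, c=M1/2=-1555/707, d=(M2−M1)/(6·3)=15973/19089, b=Δ1−h1·(2M1+M2)/6=-4099/2121
seg 2: a=-5, c=M2/2=11308/2121, d=(M3−M2)/(6·1)=-4097/707, b=Δ2−h2·(2M2+M3)/6=15830/2121
seg 3: a=2, c=M3/2=-25565/2121, d=(M4−M3)/(6·1)=11266/2121, b=Δ3−h3·(2M3+M4)/6=1573/2121
seg 4: a=-4, c=M4/2=8233/2121, d=(M5−M4)/(6·3)=-8233/19089, b=Δ4−h4·(2M4+M5)/6=-5253/707
t_q=1 → seg 0, τ=1; S=-4+5231/2121·τ+0·τ²+-1555/4242·τ³=-2687/1414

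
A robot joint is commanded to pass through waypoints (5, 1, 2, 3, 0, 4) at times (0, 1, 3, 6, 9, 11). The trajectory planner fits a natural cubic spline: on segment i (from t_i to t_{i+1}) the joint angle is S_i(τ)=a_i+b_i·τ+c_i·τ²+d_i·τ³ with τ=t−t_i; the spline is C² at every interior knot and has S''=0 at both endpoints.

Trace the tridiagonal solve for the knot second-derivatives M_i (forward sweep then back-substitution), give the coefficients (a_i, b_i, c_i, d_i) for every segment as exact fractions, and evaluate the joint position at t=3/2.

  seg 0: a=5 b=-27197/5676 c=0 d=4493/5676
  seg 1: a=1 b=-6859/2838 c=4493/1892 d=-5201/11352
  seg 2: a=2 b=2248/1419 c=-177/473 d=-182/12771
  seg 3: a=3 b=-1484/1419 c=-713/1419 d=2204/12771
  seg 4: a=0 b=850/1419 c=497/473 d=-497/2838
S(3/2) = 9929/30272

Δ: Δ0=-4, Δ1=1/2, Δ2=1/3, Δ3=-1, Δ4=2
row 1: diag=6, rhs=27; c'=1/3, d'=9/2
row 2: denom=10−2·1/3=28/3; d'=(-1−2·9/2)/(28/3)=-15/14
row 3: denom=12−3·9/28=309/28; d'=(-8−3·-15/14)/(309/28)=-134/309
row 4: denom=10−3·28/103=946/103; d'=(18−3·-134/309)/(946/103)=994/473
back: M4=994/473
back: M3=-134/309−28/103·994/473=-1426/1419
back: M2=-15/14−9/28·-1426/1419=-354/473
back: M1=9/2−1/3·-354/473=4493/946
M: M0=0, M1=4493/946, M2=-354/473, M3=-1426/1419, M4=994/473, M5=0
seg 0: a=5, c=M0/2=0, d=(M1−M0)/(6·1)=4493/5676, b=Δ0−h0·(2M0+M1)/6=-27197/5676
seg 1: a=1, c=M1/2=4493/1892, d=(M2−M1)/(6·2)=-5201/11352, b=Δ1−h1·(2M1+M2)/6=-6859/2838
seg 2: a=2, c=M2/2=-177/473, d=(M3−M2)/(6·3)=-182/12771, b=Δ2−h2·(2M2+M3)/6=2248/1419
seg 3: a=3, c=M3/2=-713/1419, d=(M4−M3)/(6·3)=2204/12771, b=Δ3−h3·(2M3+M4)/6=-1484/1419
seg 4: a=0, c=M4/2=497/473, d=(M5−M4)/(6·2)=-497/2838, b=Δ4−h4·(2M4+M5)/6=850/1419
t_q=3/2 → seg 1, τ=1/2; S=1+-6859/2838·τ+4493/1892·τ²+-5201/11352·τ³=9929/30272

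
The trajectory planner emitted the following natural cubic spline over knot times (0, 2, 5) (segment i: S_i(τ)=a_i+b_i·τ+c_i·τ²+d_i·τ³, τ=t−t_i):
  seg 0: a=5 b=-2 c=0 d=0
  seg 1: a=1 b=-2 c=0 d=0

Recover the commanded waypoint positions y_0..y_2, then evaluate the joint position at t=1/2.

y_0=5 y_1=1 y_2=-5
S(1/2) = 4

y_0 = S_0(0) = a_0 = 5
y_1 = S_1(0) = a_1 = 1
y_2 = S_1(3) = -5
t_q=1/2 is in segment 0 (τ=1/2); S_0(τ)=4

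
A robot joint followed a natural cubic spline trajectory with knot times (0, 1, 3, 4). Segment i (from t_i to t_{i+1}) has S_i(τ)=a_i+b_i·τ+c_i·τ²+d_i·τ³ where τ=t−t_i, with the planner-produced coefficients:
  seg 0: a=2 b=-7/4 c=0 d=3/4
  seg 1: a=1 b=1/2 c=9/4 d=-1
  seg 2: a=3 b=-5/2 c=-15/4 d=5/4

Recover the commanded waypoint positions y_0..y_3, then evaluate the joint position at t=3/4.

y_0 = S_0(0) = a_0 = 2
y_1 = S_1(0) = a_1 = 1
y_2 = S_2(0) = a_2 = 3
y_3 = S_2(1) = -2
t_q=3/4 is in segment 0 (τ=3/4); S_0(τ)=257/256

y_0=2 y_1=1 y_2=3 y_3=-2
S(3/4) = 257/256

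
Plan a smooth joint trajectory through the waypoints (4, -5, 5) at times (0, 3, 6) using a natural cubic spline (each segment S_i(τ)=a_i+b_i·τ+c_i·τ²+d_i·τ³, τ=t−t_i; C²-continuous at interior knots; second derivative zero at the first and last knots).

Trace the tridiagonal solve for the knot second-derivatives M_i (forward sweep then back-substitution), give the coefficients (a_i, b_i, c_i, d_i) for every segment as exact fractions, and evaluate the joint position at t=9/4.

  seg 0: a=4 b=-55/12 c=0 d=19/108
  seg 1: a=-5 b=1/6 c=19/12 d=-19/108
S(9/4) = -1103/256

Δ: Δ0=-3, Δ1=10/3
row 1: diag=12, rhs=38; c'=1/4, d'=19/6
back: M1=19/6
M: M0=0, M1=19/6, M2=0
seg 0: a=4, c=M0/2=0, d=(M1−M0)/(6·3)=19/108, b=Δ0−h0·(2M0+M1)/6=-55/12
seg 1: a=-5, c=M1/2=19/12, d=(M2−M1)/(6·3)=-19/108, b=Δ1−h1·(2M1+M2)/6=1/6
t_q=9/4 → seg 0, τ=9/4; S=4+-55/12·τ+0·τ²+19/108·τ³=-1103/256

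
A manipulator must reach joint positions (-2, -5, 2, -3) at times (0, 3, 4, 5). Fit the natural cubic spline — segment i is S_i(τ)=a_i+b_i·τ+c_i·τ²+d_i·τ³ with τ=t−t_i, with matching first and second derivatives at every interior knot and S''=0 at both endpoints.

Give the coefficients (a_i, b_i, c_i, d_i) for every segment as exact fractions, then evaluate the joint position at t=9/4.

  seg 0: a=-2 b=-163/31 c=0 d=44/93
  seg 1: a=-5 b=233/31 c=132/31 d=-148/31
  seg 2: a=2 b=53/31 c=-312/31 d=104/31
S(9/4) = -4187/496

Δ: Δ0=-1, Δ1=7, Δ2=-5
row 1: diag=8, rhs=48; c'=1/8, d'=6
row 2: denom=4−1·1/8=31/8; d'=(-72−1·6)/(31/8)=-624/31
back: M2=-624/31
back: M1=6−1/8·-624/31=264/31
M: M0=0, M1=264/31, M2=-624/31, M3=0
seg 0: a=-2, c=M0/2=0, d=(M1−M0)/(6·3)=44/93, b=Δ0−h0·(2M0+M1)/6=-163/31
seg 1: a=-5, c=M1/2=132/31, d=(M2−M1)/(6·1)=-148/31, b=Δ1−h1·(2M1+M2)/6=233/31
seg 2: a=2, c=M2/2=-312/31, d=(M3−M2)/(6·1)=104/31, b=Δ2−h2·(2M2+M3)/6=53/31
t_q=9/4 → seg 0, τ=9/4; S=-2+-163/31·τ+0·τ²+44/93·τ³=-4187/496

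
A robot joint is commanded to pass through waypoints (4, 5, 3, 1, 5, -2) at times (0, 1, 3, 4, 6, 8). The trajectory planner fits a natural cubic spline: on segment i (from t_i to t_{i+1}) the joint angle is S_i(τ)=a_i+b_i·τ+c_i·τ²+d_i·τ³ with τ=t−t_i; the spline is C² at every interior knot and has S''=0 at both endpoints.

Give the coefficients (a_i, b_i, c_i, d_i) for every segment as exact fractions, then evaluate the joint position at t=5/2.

  seg 0: a=4 b=849/680 c=0 d=-169/680
  seg 1: a=5 b=171/340 c=-507/680 d=-1/340
  seg 2: a=3 b=-171/68 c=-519/680 d=869/680
  seg 3: a=1 b=-141/680 c=261/85 d=-535/544
  seg 4: a=5 b=93/340 c=-3849/1360 d=1283/2720
S(5/2) = 5531/1360

Δ: Δ0=1, Δ1=-1, Δ2=-2, Δ3=2, Δ4=-7/2
row 1: diag=6, rhs=-12; c'=1/3, d'=-2
row 2: denom=6−2·1/3=16/3; d'=(-6−2·-2)/(16/3)=-3/8
row 3: denom=6−1·3/16=93/16; d'=(24−1·-3/8)/(93/16)=130/31
row 4: denom=8−2·32/93=680/93; d'=(-33−2·130/31)/(680/93)=-3849/680
back: M4=-3849/680
back: M3=130/31−32/93·-3849/680=522/85
back: M2=-3/8−3/16·522/85=-519/340
back: M1=-2−1/3·-519/340=-507/340
M: M0=0, M1=-507/340, M2=-519/340, M3=522/85, M4=-3849/680, M5=0
seg 0: a=4, c=M0/2=0, d=(M1−M0)/(6·1)=-169/680, b=Δ0−h0·(2M0+M1)/6=849/680
seg 1: a=5, c=M1/2=-507/680, d=(M2−M1)/(6·2)=-1/340, b=Δ1−h1·(2M1+M2)/6=171/340
seg 2: a=3, c=M2/2=-519/680, d=(M3−M2)/(6·1)=869/680, b=Δ2−h2·(2M2+M3)/6=-171/68
seg 3: a=1, c=M3/2=261/85, d=(M4−M3)/(6·2)=-535/544, b=Δ3−h3·(2M3+M4)/6=-141/680
seg 4: a=5, c=M4/2=-3849/1360, d=(M5−M4)/(6·2)=1283/2720, b=Δ4−h4·(2M4+M5)/6=93/340
t_q=5/2 → seg 1, τ=3/2; S=5+171/340·τ+-507/680·τ²+-1/340·τ³=5531/1360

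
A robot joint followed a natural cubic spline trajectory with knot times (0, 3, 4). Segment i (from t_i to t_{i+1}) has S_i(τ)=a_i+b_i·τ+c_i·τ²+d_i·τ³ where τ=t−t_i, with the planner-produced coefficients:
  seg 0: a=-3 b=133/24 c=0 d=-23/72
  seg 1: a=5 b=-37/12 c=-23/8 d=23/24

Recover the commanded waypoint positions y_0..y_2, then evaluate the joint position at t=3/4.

y_0 = S_0(0) = a_0 = -3
y_1 = S_1(0) = a_1 = 5
y_2 = S_1(1) = 0
t_q=3/4 is in segment 0 (τ=3/4); S_0(τ)=523/512

y_0=-3 y_1=5 y_2=0
S(3/4) = 523/512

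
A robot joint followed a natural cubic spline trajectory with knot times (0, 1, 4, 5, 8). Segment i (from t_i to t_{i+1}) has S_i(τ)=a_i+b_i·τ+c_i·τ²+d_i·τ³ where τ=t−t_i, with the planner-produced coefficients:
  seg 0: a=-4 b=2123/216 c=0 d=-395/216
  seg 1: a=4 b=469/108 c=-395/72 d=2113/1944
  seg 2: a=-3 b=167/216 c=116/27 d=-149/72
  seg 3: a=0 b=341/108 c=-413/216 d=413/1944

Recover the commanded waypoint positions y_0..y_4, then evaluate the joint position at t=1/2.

y_0 = S_0(0) = a_0 = -4
y_1 = S_1(0) = a_1 = 4
y_2 = S_2(0) = a_2 = -3
y_3 = S_3(0) = a_3 = 0
y_4 = S_3(3) = -2
t_q=1/2 is in segment 0 (τ=1/2); S_0(τ)=395/576

y_0=-4 y_1=4 y_2=-3 y_3=0 y_4=-2
S(1/2) = 395/576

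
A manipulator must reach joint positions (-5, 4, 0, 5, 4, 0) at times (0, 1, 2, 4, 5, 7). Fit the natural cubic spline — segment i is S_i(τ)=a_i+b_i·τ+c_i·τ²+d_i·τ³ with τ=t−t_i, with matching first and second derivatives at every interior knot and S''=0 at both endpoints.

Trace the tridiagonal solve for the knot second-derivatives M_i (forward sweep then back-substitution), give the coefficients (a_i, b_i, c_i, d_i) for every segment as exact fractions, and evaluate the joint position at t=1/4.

Δ: Δ0=9, Δ1=-4, Δ2=5/2, Δ3=-1, Δ4=-2
row 1: diag=4, rhs=-78; c'=1/4, d'=-39/2
row 2: denom=6−1·1/4=23/4; d'=(39−1·-39/2)/(23/4)=234/23
row 3: denom=6−2·8/23=122/23; d'=(-21−2·234/23)/(122/23)=-951/122
row 4: denom=6−1·23/122=709/122; d'=(-6−1·-951/122)/(709/122)=219/709
back: M4=219/709
back: M3=-951/122−23/122·219/709=-5568/709
back: M2=234/23−8/23·-5568/709=9150/709
back: M1=-39/2−1/4·9150/709=-16113/709
M: M0=0, M1=-16113/709, M2=9150/709, M3=-5568/709, M4=219/709, M5=0
seg 0: a=-5, c=M0/2=0, d=(M1−M0)/(6·1)=-5371/1418, b=Δ0−h0·(2M0+M1)/6=18133/1418
seg 1: a=4, c=M1/2=-16113/1418, d=(M2−M1)/(6·1)=8421/1418, b=Δ1−h1·(2M1+M2)/6=1010/709
seg 2: a=0, c=M2/2=4575/709, d=(M3−M2)/(6·2)=-2453/1418, b=Δ2−h2·(2M2+M3)/6=-4943/1418
seg 3: a=5, c=M3/2=-2784/709, d=(M4−M3)/(6·1)=1929/1418, b=Δ3−h3·(2M3+M4)/6=2221/1418
seg 4: a=4, c=M4/2=219/1418, d=(M5−M4)/(6·2)=-73/2836, b=Δ4−h4·(2M4+M5)/6=-1564/709
t_q=1/4 → seg 0, τ=1/4; S=-5+18133/1418·τ+0·τ²+-5371/1418·τ³=-169003/90752

  seg 0: a=-5 b=18133/1418 c=0 d=-5371/1418
  seg 1: a=4 b=1010/709 c=-16113/1418 d=8421/1418
  seg 2: a=0 b=-4943/1418 c=4575/709 d=-2453/1418
  seg 3: a=5 b=2221/1418 c=-2784/709 d=1929/1418
  seg 4: a=4 b=-1564/709 c=219/1418 d=-73/2836
S(1/4) = -169003/90752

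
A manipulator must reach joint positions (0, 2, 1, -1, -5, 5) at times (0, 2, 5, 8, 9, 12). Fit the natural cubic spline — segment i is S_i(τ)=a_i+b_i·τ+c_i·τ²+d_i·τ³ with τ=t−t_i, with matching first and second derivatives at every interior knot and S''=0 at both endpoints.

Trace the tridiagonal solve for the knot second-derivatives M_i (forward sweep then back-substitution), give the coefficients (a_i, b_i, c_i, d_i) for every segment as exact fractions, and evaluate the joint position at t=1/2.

  seg 0: a=0 b=2861/2091 c=0 d=-385/4182
  seg 1: a=2 b=551/2091 c=-385/697 d=739/6273
  seg 2: a=1 b=16/123 c=354/697 d=-4852/18819
  seg 3: a=-1 b=-7912/2091 c=-3790/2091 d=3338/2091
  seg 4: a=-5 b=-1826/697 c=6224/2091 d=-6224/18819
S(1/2) = 7501/11152

Δ: Δ0=1, Δ1=-1/3, Δ2=-2/3, Δ3=-4, Δ4=10/3
row 1: diag=10, rhs=-8; c'=3/10, d'=-4/5
row 2: denom=12−3·3/10=111/10; d'=(-2−3·-4/5)/(111/10)=4/111
row 3: denom=8−3·10/37=266/37; d'=(-20−3·4/111)/(266/37)=-372/133
row 4: denom=8−1·37/266=2091/266; d'=(44−1·-372/133)/(2091/266)=12448/2091
back: M4=12448/2091
back: M3=-372/133−37/266·12448/2091=-7580/2091
back: M2=4/111−10/37·-7580/2091=708/697
back: M1=-4/5−3/10·708/697=-770/697
M: M0=0, M1=-770/697, M2=708/697, M3=-7580/2091, M4=12448/2091, M5=0
seg 0: a=0, c=M0/2=0, d=(M1−M0)/(6·2)=-385/4182, b=Δ0−h0·(2M0+M1)/6=2861/2091
seg 1: a=2, c=M1/2=-385/697, d=(M2−M1)/(6·3)=739/6273, b=Δ1−h1·(2M1+M2)/6=551/2091
seg 2: a=1, c=M2/2=354/697, d=(M3−M2)/(6·3)=-4852/18819, b=Δ2−h2·(2M2+M3)/6=16/123
seg 3: a=-1, c=M3/2=-3790/2091, d=(M4−M3)/(6·1)=3338/2091, b=Δ3−h3·(2M3+M4)/6=-7912/2091
seg 4: a=-5, c=M4/2=6224/2091, d=(M5−M4)/(6·3)=-6224/18819, b=Δ4−h4·(2M4+M5)/6=-1826/697
t_q=1/2 → seg 0, τ=1/2; S=0+2861/2091·τ+0·τ²+-385/4182·τ³=7501/11152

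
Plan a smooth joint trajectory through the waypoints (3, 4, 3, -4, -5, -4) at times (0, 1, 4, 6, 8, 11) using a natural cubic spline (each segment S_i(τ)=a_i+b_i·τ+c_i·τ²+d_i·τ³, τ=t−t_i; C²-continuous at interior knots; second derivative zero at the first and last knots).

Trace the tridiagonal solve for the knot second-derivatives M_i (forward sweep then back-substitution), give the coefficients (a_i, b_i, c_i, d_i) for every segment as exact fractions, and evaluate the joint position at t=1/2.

Δ: Δ0=1, Δ1=-1/3, Δ2=-7/2, Δ3=-1/2, Δ4=1/3
row 1: diag=8, rhs=-8; c'=3/8, d'=-1
row 2: denom=10−3·3/8=71/8; d'=(-19−3·-1)/(71/8)=-128/71
row 3: denom=8−2·16/71=536/71; d'=(18−2·-128/71)/(536/71)=767/268
row 4: denom=10−2·71/268=1269/134; d'=(5−2·767/268)/(1269/134)=-97/1269
back: M4=-97/1269
back: M3=767/268−71/268·-97/1269=7315/2538
back: M2=-128/71−16/71·7315/2538=-3112/1269
back: M1=-1−3/8·-3112/1269=-34/423
M: M0=0, M1=-34/423, M2=-3112/1269, M3=7315/2538, M4=-97/1269, M5=0
seg 0: a=3, c=M0/2=0, d=(M1−M0)/(6·1)=-17/1269, b=Δ0−h0·(2M0+M1)/6=1286/1269
seg 1: a=4, c=M1/2=-17/423, d=(M2−M1)/(6·3)=-1505/11421, b=Δ1−h1·(2M1+M2)/6=1235/1269
seg 2: a=3, c=M2/2=-1556/1269, d=(M3−M2)/(6·2)=4513/10152, b=Δ2−h2·(2M2+M3)/6=-3586/1269
seg 3: a=-4, c=M3/2=7315/5076, d=(M4−M3)/(6·2)=-2503/10152, b=Δ3−h3·(2M3+M4)/6=-2027/846
seg 4: a=-5, c=M4/2=-97/2538, d=(M5−M4)/(6·3)=97/22842, b=Δ4−h4·(2M4+M5)/6=520/1269
t_q=1/2 → seg 0, τ=1/2; S=3+1286/1269·τ+0·τ²+-17/1269·τ³=11861/3384

  seg 0: a=3 b=1286/1269 c=0 d=-17/1269
  seg 1: a=4 b=1235/1269 c=-17/423 d=-1505/11421
  seg 2: a=3 b=-3586/1269 c=-1556/1269 d=4513/10152
  seg 3: a=-4 b=-2027/846 c=7315/5076 d=-2503/10152
  seg 4: a=-5 b=520/1269 c=-97/2538 d=97/22842
S(1/2) = 11861/3384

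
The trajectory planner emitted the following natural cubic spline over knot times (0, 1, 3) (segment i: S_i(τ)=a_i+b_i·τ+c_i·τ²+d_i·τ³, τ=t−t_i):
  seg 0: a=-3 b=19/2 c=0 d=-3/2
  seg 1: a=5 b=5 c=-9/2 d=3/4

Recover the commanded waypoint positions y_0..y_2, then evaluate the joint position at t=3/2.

y_0=-3 y_1=5 y_2=3
S(3/2) = 207/32

y_0 = S_0(0) = a_0 = -3
y_1 = S_1(0) = a_1 = 5
y_2 = S_1(2) = 3
t_q=3/2 is in segment 1 (τ=1/2); S_1(τ)=207/32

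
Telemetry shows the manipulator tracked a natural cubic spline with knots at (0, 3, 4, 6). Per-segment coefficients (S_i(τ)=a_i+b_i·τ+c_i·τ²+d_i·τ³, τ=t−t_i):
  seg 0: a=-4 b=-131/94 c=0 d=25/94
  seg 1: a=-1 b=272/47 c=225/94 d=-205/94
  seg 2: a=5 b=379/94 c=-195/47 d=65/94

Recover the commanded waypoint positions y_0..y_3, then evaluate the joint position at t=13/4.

y_0=-4 y_1=-1 y_2=5 y_3=2
S(13/4) = 3383/6016

y_0 = S_0(0) = a_0 = -4
y_1 = S_1(0) = a_1 = -1
y_2 = S_2(0) = a_2 = 5
y_3 = S_2(2) = 2
t_q=13/4 is in segment 1 (τ=1/4); S_1(τ)=3383/6016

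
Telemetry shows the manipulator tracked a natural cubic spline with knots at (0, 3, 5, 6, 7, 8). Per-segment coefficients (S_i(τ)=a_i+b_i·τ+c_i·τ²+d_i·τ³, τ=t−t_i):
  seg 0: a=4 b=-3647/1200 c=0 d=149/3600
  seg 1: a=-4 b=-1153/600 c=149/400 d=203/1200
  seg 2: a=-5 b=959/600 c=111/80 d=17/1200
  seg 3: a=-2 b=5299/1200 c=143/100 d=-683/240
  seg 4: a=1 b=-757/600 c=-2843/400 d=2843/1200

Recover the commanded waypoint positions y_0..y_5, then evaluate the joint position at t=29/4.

y_0=4 y_1=-4 y_2=-5 y_3=-2 y_4=1 y_5=-5
S(29/4) = 7101/25600

y_0 = S_0(0) = a_0 = 4
y_1 = S_1(0) = a_1 = -4
y_2 = S_2(0) = a_2 = -5
y_3 = S_3(0) = a_3 = -2
y_4 = S_4(0) = a_4 = 1
y_5 = S_4(1) = -5
t_q=29/4 is in segment 4 (τ=1/4); S_4(τ)=7101/25600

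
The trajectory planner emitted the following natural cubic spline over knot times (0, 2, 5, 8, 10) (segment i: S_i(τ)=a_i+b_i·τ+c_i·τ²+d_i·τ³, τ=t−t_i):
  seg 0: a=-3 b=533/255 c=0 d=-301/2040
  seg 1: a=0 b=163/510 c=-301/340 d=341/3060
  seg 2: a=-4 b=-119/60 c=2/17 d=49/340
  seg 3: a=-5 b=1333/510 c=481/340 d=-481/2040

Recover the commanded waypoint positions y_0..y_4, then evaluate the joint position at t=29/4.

y_0=-3 y_1=0 y_2=-4 y_3=-5 y_4=4
S(29/4) = -135463/21760

y_0 = S_0(0) = a_0 = -3
y_1 = S_1(0) = a_1 = 0
y_2 = S_2(0) = a_2 = -4
y_3 = S_3(0) = a_3 = -5
y_4 = S_3(2) = 4
t_q=29/4 is in segment 2 (τ=9/4); S_2(τ)=-135463/21760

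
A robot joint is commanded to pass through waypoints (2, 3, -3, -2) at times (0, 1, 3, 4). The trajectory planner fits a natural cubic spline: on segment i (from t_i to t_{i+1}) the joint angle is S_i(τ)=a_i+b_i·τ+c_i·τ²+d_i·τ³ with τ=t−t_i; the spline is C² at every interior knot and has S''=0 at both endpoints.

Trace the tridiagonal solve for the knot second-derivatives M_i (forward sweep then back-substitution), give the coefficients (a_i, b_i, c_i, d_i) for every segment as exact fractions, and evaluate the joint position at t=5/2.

  seg 0: a=2 b=2 c=0 d=-1
  seg 1: a=3 b=-1 c=-3 d=1
  seg 2: a=-3 b=-1 c=3 d=-1
S(5/2) = -15/8

Δ: Δ0=1, Δ1=-3, Δ2=1
row 1: diag=6, rhs=-24; c'=1/3, d'=-4
row 2: denom=6−2·1/3=16/3; d'=(24−2·-4)/(16/3)=6
back: M2=6
back: M1=-4−1/3·6=-6
M: M0=0, M1=-6, M2=6, M3=0
seg 0: a=2, c=M0/2=0, d=(M1−M0)/(6·1)=-1, b=Δ0−h0·(2M0+M1)/6=2
seg 1: a=3, c=M1/2=-3, d=(M2−M1)/(6·2)=1, b=Δ1−h1·(2M1+M2)/6=-1
seg 2: a=-3, c=M2/2=3, d=(M3−M2)/(6·1)=-1, b=Δ2−h2·(2M2+M3)/6=-1
t_q=5/2 → seg 1, τ=3/2; S=3+-1·τ+-3·τ²+1·τ³=-15/8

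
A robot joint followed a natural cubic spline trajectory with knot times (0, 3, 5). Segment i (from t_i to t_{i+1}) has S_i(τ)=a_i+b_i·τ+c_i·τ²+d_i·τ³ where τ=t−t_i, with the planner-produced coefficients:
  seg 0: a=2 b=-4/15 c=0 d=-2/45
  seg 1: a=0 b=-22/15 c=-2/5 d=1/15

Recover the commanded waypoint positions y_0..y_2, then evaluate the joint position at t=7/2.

y_0=2 y_1=0 y_2=-4
S(7/2) = -33/40

y_0 = S_0(0) = a_0 = 2
y_1 = S_1(0) = a_1 = 0
y_2 = S_1(2) = -4
t_q=7/2 is in segment 1 (τ=1/2); S_1(τ)=-33/40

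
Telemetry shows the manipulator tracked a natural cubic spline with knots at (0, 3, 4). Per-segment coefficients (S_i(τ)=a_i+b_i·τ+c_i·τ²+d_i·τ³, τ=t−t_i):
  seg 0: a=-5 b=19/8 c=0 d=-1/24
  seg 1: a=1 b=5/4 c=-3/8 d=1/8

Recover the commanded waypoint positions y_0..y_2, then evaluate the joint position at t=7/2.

y_0=-5 y_1=1 y_2=2
S(7/2) = 99/64

y_0 = S_0(0) = a_0 = -5
y_1 = S_1(0) = a_1 = 1
y_2 = S_1(1) = 2
t_q=7/2 is in segment 1 (τ=1/2); S_1(τ)=99/64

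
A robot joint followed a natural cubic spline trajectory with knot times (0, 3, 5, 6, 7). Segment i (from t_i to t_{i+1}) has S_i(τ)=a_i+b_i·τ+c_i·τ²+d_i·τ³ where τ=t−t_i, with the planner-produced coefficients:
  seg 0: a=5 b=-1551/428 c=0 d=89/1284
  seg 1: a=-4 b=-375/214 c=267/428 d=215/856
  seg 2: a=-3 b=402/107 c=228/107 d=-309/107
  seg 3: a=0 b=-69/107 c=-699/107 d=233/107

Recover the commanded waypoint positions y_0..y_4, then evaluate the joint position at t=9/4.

y_0 = S_0(0) = a_0 = 5
y_1 = S_1(0) = a_1 = -4
y_2 = S_2(0) = a_2 = -3
y_3 = S_3(0) = a_3 = 0
y_4 = S_3(1) = -5
t_q=9/4 is in segment 0 (τ=9/4); S_0(τ)=-64757/27392

y_0=5 y_1=-4 y_2=-3 y_3=0 y_4=-5
S(9/4) = -64757/27392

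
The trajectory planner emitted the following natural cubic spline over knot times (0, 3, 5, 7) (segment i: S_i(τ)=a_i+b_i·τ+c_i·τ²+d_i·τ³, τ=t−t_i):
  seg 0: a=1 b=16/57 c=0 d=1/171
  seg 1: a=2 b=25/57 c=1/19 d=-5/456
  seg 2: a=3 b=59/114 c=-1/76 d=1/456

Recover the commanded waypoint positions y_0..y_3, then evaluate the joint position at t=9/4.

y_0 = S_0(0) = a_0 = 1
y_1 = S_1(0) = a_1 = 2
y_2 = S_2(0) = a_2 = 3
y_3 = S_2(2) = 4
t_q=9/4 is in segment 0 (τ=9/4); S_0(τ)=2065/1216

y_0=1 y_1=2 y_2=3 y_3=4
S(9/4) = 2065/1216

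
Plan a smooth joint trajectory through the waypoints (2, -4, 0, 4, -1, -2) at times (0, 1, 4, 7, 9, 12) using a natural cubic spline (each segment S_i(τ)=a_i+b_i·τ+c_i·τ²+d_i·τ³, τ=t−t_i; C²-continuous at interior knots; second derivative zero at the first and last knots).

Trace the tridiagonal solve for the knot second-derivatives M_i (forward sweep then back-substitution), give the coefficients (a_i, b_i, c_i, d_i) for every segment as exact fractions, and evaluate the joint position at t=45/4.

Δ: Δ0=-6, Δ1=4/3, Δ2=4/3, Δ3=-5/2, Δ4=-1/3
row 1: diag=8, rhs=44; c'=3/8, d'=11/2
row 2: denom=12−3·3/8=87/8; d'=(0−3·11/2)/(87/8)=-44/29
row 3: denom=10−3·8/29=266/29; d'=(-23−3·-44/29)/(266/29)=-535/266
row 4: denom=10−2·29/133=1272/133; d'=(13−2·-535/266)/(1272/133)=283/159
back: M4=283/159
back: M3=-535/266−29/133·283/159=-763/318
back: M2=-44/29−8/29·-763/318=-136/159
back: M1=11/2−3/8·-136/159=617/106
M: M0=0, M1=617/106, M2=-136/159, M3=-763/318, M4=283/159, M5=0
seg 0: a=2, c=M0/2=0, d=(M1−M0)/(6·1)=617/636, b=Δ0−h0·(2M0+M1)/6=-4433/636
seg 1: a=-4, c=M1/2=617/212, d=(M2−M1)/(6·3)=-2123/5724, b=Δ1−h1·(2M1+M2)/6=-1291/318
seg 2: a=0, c=M2/2=-68/159, d=(M3−M2)/(6·3)=-491/5724, b=Δ2−h2·(2M2+M3)/6=2155/636
seg 3: a=4, c=M3/2=-763/636, d=(M4−M3)/(6·2)=443/1272, b=Δ3−h3·(2M3+M4)/6=-475/318
seg 4: a=-1, c=M4/2=283/318, d=(M5−M4)/(6·3)=-283/2862, b=Δ4−h4·(2M4+M5)/6=-112/53
t_q=45/4 → seg 4, τ=9/4; S=-1+-112/53·τ+283/318·τ²+-283/2862·τ³=-16117/6784

  seg 0: a=2 b=-4433/636 c=0 d=617/636
  seg 1: a=-4 b=-1291/318 c=617/212 d=-2123/5724
  seg 2: a=0 b=2155/636 c=-68/159 d=-491/5724
  seg 3: a=4 b=-475/318 c=-763/636 d=443/1272
  seg 4: a=-1 b=-112/53 c=283/318 d=-283/2862
S(45/4) = -16117/6784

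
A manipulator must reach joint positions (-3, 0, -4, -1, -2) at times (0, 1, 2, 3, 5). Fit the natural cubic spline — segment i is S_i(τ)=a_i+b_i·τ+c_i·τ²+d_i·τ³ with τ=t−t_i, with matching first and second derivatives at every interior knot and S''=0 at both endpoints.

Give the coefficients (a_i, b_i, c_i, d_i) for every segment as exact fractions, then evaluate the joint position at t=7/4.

  seg 0: a=-3 b=929/172 c=0 d=-413/172
  seg 1: a=0 b=-155/86 c=-1239/172 d=861/172
  seg 2: a=-4 b=-205/172 c=336/43 d=-623/172
  seg 3: a=-1 b=307/86 c=-525/172 d=175/344
S(7/4) = -36237/11008

Δ: Δ0=3, Δ1=-4, Δ2=3, Δ3=-1/2
row 1: diag=4, rhs=-42; c'=1/4, d'=-21/2
row 2: denom=4−1·1/4=15/4; d'=(42−1·-21/2)/(15/4)=14
row 3: denom=6−1·4/15=86/15; d'=(-21−1·14)/(86/15)=-525/86
back: M3=-525/86
back: M2=14−4/15·-525/86=672/43
back: M1=-21/2−1/4·672/43=-1239/86
M: M0=0, M1=-1239/86, M2=672/43, M3=-525/86, M4=0
seg 0: a=-3, c=M0/2=0, d=(M1−M0)/(6·1)=-413/172, b=Δ0−h0·(2M0+M1)/6=929/172
seg 1: a=0, c=M1/2=-1239/172, d=(M2−M1)/(6·1)=861/172, b=Δ1−h1·(2M1+M2)/6=-155/86
seg 2: a=-4, c=M2/2=336/43, d=(M3−M2)/(6·1)=-623/172, b=Δ2−h2·(2M2+M3)/6=-205/172
seg 3: a=-1, c=M3/2=-525/172, d=(M4−M3)/(6·2)=175/344, b=Δ3−h3·(2M3+M4)/6=307/86
t_q=7/4 → seg 1, τ=3/4; S=0+-155/86·τ+-1239/172·τ²+861/172·τ³=-36237/11008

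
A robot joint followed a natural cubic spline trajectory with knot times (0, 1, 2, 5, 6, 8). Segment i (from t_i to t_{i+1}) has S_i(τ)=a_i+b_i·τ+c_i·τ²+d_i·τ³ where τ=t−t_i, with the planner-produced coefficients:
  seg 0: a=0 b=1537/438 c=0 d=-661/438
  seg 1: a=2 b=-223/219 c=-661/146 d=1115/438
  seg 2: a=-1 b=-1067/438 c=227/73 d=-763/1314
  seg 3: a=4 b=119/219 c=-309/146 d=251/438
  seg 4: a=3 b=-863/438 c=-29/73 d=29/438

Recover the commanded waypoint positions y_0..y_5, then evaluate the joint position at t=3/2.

y_0 = S_0(0) = a_0 = 0
y_1 = S_1(0) = a_1 = 2
y_2 = S_2(0) = a_2 = -1
y_3 = S_3(0) = a_3 = 4
y_4 = S_4(0) = a_4 = 3
y_5 = S_4(2) = -2
t_q=3/2 is in segment 1 (τ=1/2); S_1(τ)=791/1168

y_0=0 y_1=2 y_2=-1 y_3=4 y_4=3 y_5=-2
S(3/2) = 791/1168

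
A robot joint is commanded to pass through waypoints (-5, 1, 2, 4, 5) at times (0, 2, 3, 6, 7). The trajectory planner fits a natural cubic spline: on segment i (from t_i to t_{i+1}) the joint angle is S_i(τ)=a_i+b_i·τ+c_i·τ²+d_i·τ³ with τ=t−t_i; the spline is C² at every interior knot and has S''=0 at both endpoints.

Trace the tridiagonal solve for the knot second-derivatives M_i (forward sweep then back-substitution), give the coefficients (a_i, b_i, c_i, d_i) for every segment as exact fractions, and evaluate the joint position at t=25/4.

Δ: Δ0=3, Δ1=1, Δ2=2/3, Δ3=1
row 1: diag=6, rhs=-12; c'=1/6, d'=-2
row 2: denom=8−1·1/6=47/6; d'=(-2−1·-2)/(47/6)=0
row 3: denom=8−3·18/47=322/47; d'=(2−3·0)/(322/47)=47/161
back: M3=47/161
back: M2=0−18/47·47/161=-18/161
back: M1=-2−1/6·-18/161=-319/161
M: M0=0, M1=-319/161, M2=-18/161, M3=47/161, M4=0
seg 0: a=-5, c=M0/2=0, d=(M1−M0)/(6·2)=-319/1932, b=Δ0−h0·(2M0+M1)/6=1768/483
seg 1: a=1, c=M1/2=-319/322, d=(M2−M1)/(6·1)=43/138, b=Δ1−h1·(2M1+M2)/6=811/483
seg 2: a=2, c=M2/2=-9/161, d=(M3−M2)/(6·3)=65/2898, b=Δ2−h2·(2M2+M3)/6=611/966
seg 3: a=4, c=M3/2=47/322, d=(M4−M3)/(6·1)=-47/966, b=Δ3−h3·(2M3+M4)/6=436/483
t_q=25/4 → seg 3, τ=1/4; S=4+436/483·τ+47/322·τ²+-47/966·τ³=12465/2944

  seg 0: a=-5 b=1768/483 c=0 d=-319/1932
  seg 1: a=1 b=811/483 c=-319/322 d=43/138
  seg 2: a=2 b=611/966 c=-9/161 d=65/2898
  seg 3: a=4 b=436/483 c=47/322 d=-47/966
S(25/4) = 12465/2944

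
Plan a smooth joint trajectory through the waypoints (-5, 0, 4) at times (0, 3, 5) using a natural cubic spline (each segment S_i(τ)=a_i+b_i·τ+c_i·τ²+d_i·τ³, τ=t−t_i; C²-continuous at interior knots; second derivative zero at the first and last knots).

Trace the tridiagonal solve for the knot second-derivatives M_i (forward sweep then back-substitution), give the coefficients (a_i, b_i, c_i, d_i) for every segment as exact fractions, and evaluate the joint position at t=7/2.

  seg 0: a=-5 b=47/30 c=0 d=1/90
  seg 1: a=0 b=28/15 c=1/10 d=-1/60
S(7/2) = 153/160

Δ: Δ0=5/3, Δ1=2
row 1: diag=10, rhs=2; c'=1/5, d'=1/5
back: M1=1/5
M: M0=0, M1=1/5, M2=0
seg 0: a=-5, c=M0/2=0, d=(M1−M0)/(6·3)=1/90, b=Δ0−h0·(2M0+M1)/6=47/30
seg 1: a=0, c=M1/2=1/10, d=(M2−M1)/(6·2)=-1/60, b=Δ1−h1·(2M1+M2)/6=28/15
t_q=7/2 → seg 1, τ=1/2; S=0+28/15·τ+1/10·τ²+-1/60·τ³=153/160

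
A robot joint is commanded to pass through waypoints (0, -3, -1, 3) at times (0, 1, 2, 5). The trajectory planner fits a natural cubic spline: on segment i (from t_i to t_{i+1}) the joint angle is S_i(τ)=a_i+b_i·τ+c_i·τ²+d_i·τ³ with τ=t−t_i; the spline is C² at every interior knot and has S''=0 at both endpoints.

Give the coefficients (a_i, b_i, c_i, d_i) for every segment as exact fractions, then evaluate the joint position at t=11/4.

Δ: Δ0=-3, Δ1=2, Δ2=4/3
row 1: diag=4, rhs=30; c'=1/4, d'=15/2
row 2: denom=8−1·1/4=31/4; d'=(-4−1·15/2)/(31/4)=-46/31
back: M2=-46/31
back: M1=15/2−1/4·-46/31=244/31
M: M0=0, M1=244/31, M2=-46/31, M3=0
seg 0: a=0, c=M0/2=0, d=(M1−M0)/(6·1)=122/93, b=Δ0−h0·(2M0+M1)/6=-401/93
seg 1: a=-3, c=M1/2=122/31, d=(M2−M1)/(6·1)=-145/93, b=Δ1−h1·(2M1+M2)/6=-35/93
seg 2: a=-1, c=M2/2=-23/31, d=(M3−M2)/(6·3)=23/279, b=Δ2−h2·(2M2+M3)/6=262/93
t_q=11/4 → seg 2, τ=3/4; S=-1+262/93·τ+-23/31·τ²+23/279·τ³=1449/1984

  seg 0: a=0 b=-401/93 c=0 d=122/93
  seg 1: a=-3 b=-35/93 c=122/31 d=-145/93
  seg 2: a=-1 b=262/93 c=-23/31 d=23/279
S(11/4) = 1449/1984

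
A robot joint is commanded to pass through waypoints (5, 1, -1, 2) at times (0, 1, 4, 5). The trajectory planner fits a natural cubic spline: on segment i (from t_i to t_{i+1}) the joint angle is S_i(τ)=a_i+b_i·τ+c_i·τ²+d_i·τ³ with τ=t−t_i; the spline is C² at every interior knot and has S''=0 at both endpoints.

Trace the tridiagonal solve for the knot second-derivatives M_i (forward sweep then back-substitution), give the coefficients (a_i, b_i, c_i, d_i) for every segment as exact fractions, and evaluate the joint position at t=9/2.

  seg 0: a=5 b=-707/165 c=0 d=47/165
  seg 1: a=1 b=-566/165 c=47/55 d=1/45
  seg 2: a=-1 b=379/165 c=58/55 d=-58/165
S(9/2) = 81/220

Δ: Δ0=-4, Δ1=-2/3, Δ2=3
row 1: diag=8, rhs=20; c'=3/8, d'=5/2
row 2: denom=8−3·3/8=55/8; d'=(22−3·5/2)/(55/8)=116/55
back: M2=116/55
back: M1=5/2−3/8·116/55=94/55
M: M0=0, M1=94/55, M2=116/55, M3=0
seg 0: a=5, c=M0/2=0, d=(M1−M0)/(6·1)=47/165, b=Δ0−h0·(2M0+M1)/6=-707/165
seg 1: a=1, c=M1/2=47/55, d=(M2−M1)/(6·3)=1/45, b=Δ1−h1·(2M1+M2)/6=-566/165
seg 2: a=-1, c=M2/2=58/55, d=(M3−M2)/(6·1)=-58/165, b=Δ2−h2·(2M2+M3)/6=379/165
t_q=9/2 → seg 2, τ=1/2; S=-1+379/165·τ+58/55·τ²+-58/165·τ³=81/220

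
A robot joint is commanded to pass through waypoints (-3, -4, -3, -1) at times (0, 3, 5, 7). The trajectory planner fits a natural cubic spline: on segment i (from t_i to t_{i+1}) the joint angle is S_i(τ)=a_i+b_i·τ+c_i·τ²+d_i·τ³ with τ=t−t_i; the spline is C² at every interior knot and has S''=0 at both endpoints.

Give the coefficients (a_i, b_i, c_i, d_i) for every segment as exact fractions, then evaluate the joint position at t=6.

  seg 0: a=-3 b=-127/228 c=0 d=17/684
  seg 1: a=-4 b=13/114 c=17/76 d=-7/456
  seg 2: a=-3 b=47/57 c=5/38 d=-5/228
S(6) = -157/76

Δ: Δ0=-1/3, Δ1=1/2, Δ2=1
row 1: diag=10, rhs=5; c'=1/5, d'=1/2
row 2: denom=8−2·1/5=38/5; d'=(3−2·1/2)/(38/5)=5/19
back: M2=5/19
back: M1=1/2−1/5·5/19=17/38
M: M0=0, M1=17/38, M2=5/19, M3=0
seg 0: a=-3, c=M0/2=0, d=(M1−M0)/(6·3)=17/684, b=Δ0−h0·(2M0+M1)/6=-127/228
seg 1: a=-4, c=M1/2=17/76, d=(M2−M1)/(6·2)=-7/456, b=Δ1−h1·(2M1+M2)/6=13/114
seg 2: a=-3, c=M2/2=5/38, d=(M3−M2)/(6·2)=-5/228, b=Δ2−h2·(2M2+M3)/6=47/57
t_q=6 → seg 2, τ=1; S=-3+47/57·τ+5/38·τ²+-5/228·τ³=-157/76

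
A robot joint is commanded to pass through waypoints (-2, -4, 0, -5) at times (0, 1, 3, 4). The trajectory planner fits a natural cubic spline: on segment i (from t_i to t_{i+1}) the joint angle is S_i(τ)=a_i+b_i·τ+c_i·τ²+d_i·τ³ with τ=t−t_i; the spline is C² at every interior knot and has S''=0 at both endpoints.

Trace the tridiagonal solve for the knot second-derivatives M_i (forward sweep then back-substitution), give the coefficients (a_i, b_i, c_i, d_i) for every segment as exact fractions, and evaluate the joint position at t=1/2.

  seg 0: a=-2 b=-51/16 c=0 d=19/16
  seg 1: a=-4 b=3/8 c=57/16 d=-11/8
  seg 2: a=0 b=-15/8 c=-75/16 d=25/16
S(1/2) = -441/128

Δ: Δ0=-2, Δ1=2, Δ2=-5
row 1: diag=6, rhs=24; c'=1/3, d'=4
row 2: denom=6−2·1/3=16/3; d'=(-42−2·4)/(16/3)=-75/8
back: M2=-75/8
back: M1=4−1/3·-75/8=57/8
M: M0=0, M1=57/8, M2=-75/8, M3=0
seg 0: a=-2, c=M0/2=0, d=(M1−M0)/(6·1)=19/16, b=Δ0−h0·(2M0+M1)/6=-51/16
seg 1: a=-4, c=M1/2=57/16, d=(M2−M1)/(6·2)=-11/8, b=Δ1−h1·(2M1+M2)/6=3/8
seg 2: a=0, c=M2/2=-75/16, d=(M3−M2)/(6·1)=25/16, b=Δ2−h2·(2M2+M3)/6=-15/8
t_q=1/2 → seg 0, τ=1/2; S=-2+-51/16·τ+0·τ²+19/16·τ³=-441/128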